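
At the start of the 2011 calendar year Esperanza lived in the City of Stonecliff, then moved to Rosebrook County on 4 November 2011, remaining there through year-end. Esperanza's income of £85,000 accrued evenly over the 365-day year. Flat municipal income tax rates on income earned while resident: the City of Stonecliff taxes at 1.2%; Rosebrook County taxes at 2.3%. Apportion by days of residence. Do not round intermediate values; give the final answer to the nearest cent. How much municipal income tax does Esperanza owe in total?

£1,168.58

The City of Stonecliff, 1 January – 3 November 2011: 307 days → £85,000 × 1.2% × 307/365 = £857.9178
Rosebrook County, 4 November – 31 December 2011: 58 days → £85,000 × 2.3% × 58/365 = £310.6575
Total = £1,168.5753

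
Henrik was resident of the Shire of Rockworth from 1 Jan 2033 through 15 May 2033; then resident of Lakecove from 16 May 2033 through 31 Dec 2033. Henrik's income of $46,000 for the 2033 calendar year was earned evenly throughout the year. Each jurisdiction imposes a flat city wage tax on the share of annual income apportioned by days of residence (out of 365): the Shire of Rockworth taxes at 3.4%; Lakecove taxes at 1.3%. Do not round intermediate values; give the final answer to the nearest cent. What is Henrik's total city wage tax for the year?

The Shire of Rockworth, 1 Jan – 15 May 2033: 135 days → $46,000 × 3.4% × 135/365 = $578.4658
Lakecove, 16 May – 31 Dec 2033: 230 days → $46,000 × 1.3% × 230/365 = $376.8219
Total = $955.2877

$955.29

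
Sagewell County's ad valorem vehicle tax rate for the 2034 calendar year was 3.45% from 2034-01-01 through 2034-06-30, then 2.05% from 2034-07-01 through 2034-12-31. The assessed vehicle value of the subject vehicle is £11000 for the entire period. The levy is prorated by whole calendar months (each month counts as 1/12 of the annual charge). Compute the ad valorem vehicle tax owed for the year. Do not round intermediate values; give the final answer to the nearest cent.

£302.50

2034-01-01 to 2034-06-30: 6 months at 3.45% → £11000 × 3.45% × 6/12 = £189.7500
2034-07-01 to 2034-12-31: 6 months at 2.05% → £11000 × 2.05% × 6/12 = £112.7500
Total = £302.5000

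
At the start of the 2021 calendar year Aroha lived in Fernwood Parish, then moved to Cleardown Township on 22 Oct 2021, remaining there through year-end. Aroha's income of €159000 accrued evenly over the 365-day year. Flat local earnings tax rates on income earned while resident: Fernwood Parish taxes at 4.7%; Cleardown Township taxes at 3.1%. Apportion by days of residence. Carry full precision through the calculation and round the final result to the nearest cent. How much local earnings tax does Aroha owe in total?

€6978.14

Fernwood Parish, 1 Jan – 21 Oct 2021: 294 days → €159000 × 4.7% × 294/365 = €6019.3479
Cleardown Township, 22 Oct – 31 Dec 2021: 71 days → €159000 × 3.1% × 71/365 = €958.7918
Total = €6978.1397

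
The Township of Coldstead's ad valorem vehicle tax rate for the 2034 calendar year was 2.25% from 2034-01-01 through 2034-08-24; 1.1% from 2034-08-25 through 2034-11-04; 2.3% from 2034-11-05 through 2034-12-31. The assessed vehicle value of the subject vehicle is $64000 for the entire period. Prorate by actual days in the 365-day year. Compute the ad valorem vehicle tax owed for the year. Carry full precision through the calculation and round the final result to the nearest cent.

$1299.81

2034-01-01 to 2034-08-24: 236 days at 2.25% → $64000 × 2.25% × 236/365 = $931.0685
2034-08-25 to 2034-11-04: 72 days at 1.1% → $64000 × 1.1% × 72/365 = $138.8712
2034-11-05 to 2034-12-31: 57 days at 2.3% → $64000 × 2.3% × 57/365 = $229.8740
Total = $1299.8137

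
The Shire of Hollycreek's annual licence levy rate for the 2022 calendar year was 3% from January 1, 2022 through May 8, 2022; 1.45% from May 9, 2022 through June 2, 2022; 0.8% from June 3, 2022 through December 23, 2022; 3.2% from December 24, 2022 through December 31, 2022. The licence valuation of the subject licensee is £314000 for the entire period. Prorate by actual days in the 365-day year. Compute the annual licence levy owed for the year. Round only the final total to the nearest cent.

£5239.50

January 1 – May 8, 2022: 128 days at 3% → £314000 × 3% × 128/365 = £3303.4521
May 9 – June 2, 2022: 25 days at 1.45% → £314000 × 1.45% × 25/365 = £311.8493
June 3 – December 23, 2022: 204 days at 0.8% → £314000 × 0.8% × 204/365 = £1403.9671
December 24 – December 31, 2022: 8 days at 3.2% → £314000 × 3.2% × 8/365 = £220.2301
Total = £5239.4986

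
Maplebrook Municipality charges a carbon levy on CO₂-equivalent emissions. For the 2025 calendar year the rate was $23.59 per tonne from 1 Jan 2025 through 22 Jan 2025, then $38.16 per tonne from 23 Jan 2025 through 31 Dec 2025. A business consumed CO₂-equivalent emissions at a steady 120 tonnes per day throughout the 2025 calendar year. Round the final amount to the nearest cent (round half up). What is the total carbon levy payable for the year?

$1,632,943.20

1 Jan – 22 Jan 2025: 22 days × 120 tonnes/day = 2,640 tonnes at $23.59/tonne → $62,277.60
23 Jan – 31 Dec 2025: 343 days × 120 tonnes/day = 41,160 tonnes at $38.16/tonne → $1,570,665.60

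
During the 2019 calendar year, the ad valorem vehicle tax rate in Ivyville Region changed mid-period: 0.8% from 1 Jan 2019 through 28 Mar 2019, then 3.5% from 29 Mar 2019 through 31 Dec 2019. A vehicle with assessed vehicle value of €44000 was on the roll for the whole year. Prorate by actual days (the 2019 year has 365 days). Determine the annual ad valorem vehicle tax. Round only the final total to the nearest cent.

€1256.83

1 Jan – 28 Mar 2019: 87 days at 0.8% → €44000 × 0.8% × 87/365 = €83.9014
29 Mar – 31 Dec 2019: 278 days at 3.5% → €44000 × 3.5% × 278/365 = €1172.9315
Total = €1256.8329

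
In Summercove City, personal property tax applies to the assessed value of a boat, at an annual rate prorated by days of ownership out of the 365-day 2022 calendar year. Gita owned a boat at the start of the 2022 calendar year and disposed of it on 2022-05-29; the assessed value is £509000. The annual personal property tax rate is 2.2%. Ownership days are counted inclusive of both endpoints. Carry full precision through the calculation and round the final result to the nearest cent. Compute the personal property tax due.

£4571.24

Days held (2022-01-01 to 2022-05-29): 149 out of 365
Tax = £509000 × 2.2% × 149/365 = £4571.2384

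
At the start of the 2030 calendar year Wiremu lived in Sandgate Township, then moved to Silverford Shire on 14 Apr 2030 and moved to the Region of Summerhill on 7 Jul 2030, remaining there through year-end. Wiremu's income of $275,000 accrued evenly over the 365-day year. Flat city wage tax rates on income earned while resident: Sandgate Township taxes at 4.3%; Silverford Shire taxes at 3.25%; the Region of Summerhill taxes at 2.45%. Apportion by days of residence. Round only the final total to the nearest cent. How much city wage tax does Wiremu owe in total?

$8,679.45

Sandgate Township, 1 Jan – 13 Apr 2030: 103 days → $275,000 × 4.3% × 103/365 = $3,336.9178
Silverford Shire, 14 Apr – 6 Jul 2030: 84 days → $275,000 × 3.25% × 84/365 = $2,056.8493
The Region of Summerhill, 7 Jul – 31 Dec 2030: 178 days → $275,000 × 2.45% × 178/365 = $3,285.6849
Total = $8,679.4521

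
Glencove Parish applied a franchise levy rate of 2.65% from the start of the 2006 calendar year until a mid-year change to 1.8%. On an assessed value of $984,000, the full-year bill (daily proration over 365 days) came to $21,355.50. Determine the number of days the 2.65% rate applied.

159 days

Let d = days at the first rate; then 365 − d days at the second rate.
$984,000 × [2.65%·d + 1.8%·(365−d)] / 365 = $21,355.50
Solving gives d = 159, so the new rate took effect on 9 June 2006.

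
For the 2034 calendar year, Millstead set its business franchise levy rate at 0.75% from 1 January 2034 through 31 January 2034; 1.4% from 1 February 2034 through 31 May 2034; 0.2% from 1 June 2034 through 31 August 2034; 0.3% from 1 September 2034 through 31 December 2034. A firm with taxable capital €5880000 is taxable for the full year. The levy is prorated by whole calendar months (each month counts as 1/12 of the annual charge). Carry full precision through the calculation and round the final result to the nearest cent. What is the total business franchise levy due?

€39935.00

1 January – 31 January 2034: 1 month at 0.75% → €5880000 × 0.75% × 1/12 = €3675.0000
1 February – 31 May 2034: 4 months at 1.4% → €5880000 × 1.4% × 4/12 = €27440.0000
1 June – 31 August 2034: 3 months at 0.2% → €5880000 × 0.2% × 3/12 = €2940.0000
1 September – 31 December 2034: 4 months at 0.3% → €5880000 × 0.3% × 4/12 = €5880.0000
Total = €39935.0000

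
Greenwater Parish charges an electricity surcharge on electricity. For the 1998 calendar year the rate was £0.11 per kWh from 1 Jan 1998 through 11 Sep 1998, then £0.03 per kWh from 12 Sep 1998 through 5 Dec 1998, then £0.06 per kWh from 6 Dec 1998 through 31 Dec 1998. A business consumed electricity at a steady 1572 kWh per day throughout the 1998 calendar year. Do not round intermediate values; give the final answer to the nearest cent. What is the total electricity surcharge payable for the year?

1 Jan – 11 Sep 1998: 254 days × 1572 kWh/day = 399,288 kWh at £0.11/kWh → £43,921.68
12 Sep – 5 Dec 1998: 85 days × 1572 kWh/day = 133,620 kWh at £0.03/kWh → £4,008.60
6 Dec – 31 Dec 1998: 26 days × 1572 kWh/day = 40,872 kWh at £0.06/kWh → £2,452.32

£50,382.60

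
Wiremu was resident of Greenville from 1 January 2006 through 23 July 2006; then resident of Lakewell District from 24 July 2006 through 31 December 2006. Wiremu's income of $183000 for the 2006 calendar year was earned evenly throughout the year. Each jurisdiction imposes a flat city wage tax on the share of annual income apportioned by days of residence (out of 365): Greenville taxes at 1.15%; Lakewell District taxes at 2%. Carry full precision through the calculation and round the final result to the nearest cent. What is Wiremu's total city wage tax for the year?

Greenville, 1 January – 23 July 2006: 204 days → $183000 × 1.15% × 204/365 = $1176.2137
Lakewell District, 24 July – 31 December 2006: 161 days → $183000 × 2% × 161/365 = $1614.4110
Total = $2790.6247

$2790.62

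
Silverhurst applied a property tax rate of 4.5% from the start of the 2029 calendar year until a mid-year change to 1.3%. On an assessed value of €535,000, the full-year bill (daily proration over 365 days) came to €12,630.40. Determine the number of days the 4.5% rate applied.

121 days

Let d = days at the first rate; then 365 − d days at the second rate.
€535,000 × [4.5%·d + 1.3%·(365−d)] / 365 = €12,630.40
Solving gives d = 121, so the new rate took effect on 2 May 2029.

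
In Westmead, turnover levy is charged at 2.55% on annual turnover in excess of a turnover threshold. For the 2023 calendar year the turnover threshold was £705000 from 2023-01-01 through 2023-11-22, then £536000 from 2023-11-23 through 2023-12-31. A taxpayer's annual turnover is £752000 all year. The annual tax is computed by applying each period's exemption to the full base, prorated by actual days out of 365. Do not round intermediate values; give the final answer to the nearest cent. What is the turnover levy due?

2023-01-01 to 2023-11-22: 326 days, exemption £705000 → (£752000 − £705000) × 2.55% × 326/365 = £1070.4411
2023-11-23 to 2023-12-31: 39 days, exemption £536000 → (£752000 − £536000) × 2.55% × 39/365 = £588.5260
Total = £1658.9671

£1658.97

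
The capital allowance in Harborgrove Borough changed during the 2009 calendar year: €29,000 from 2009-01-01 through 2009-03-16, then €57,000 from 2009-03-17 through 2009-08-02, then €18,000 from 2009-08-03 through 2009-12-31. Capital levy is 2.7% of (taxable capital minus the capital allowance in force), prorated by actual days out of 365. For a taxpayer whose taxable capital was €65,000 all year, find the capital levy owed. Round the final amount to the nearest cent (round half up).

2009-01-01 to 2009-03-16: 75 days, exemption €29,000 → (€65,000 − €29,000) × 2.7% × 75/365 = €199.7260
2009-03-17 to 2009-08-02: 139 days, exemption €57,000 → (€65,000 − €57,000) × 2.7% × 139/365 = €82.2575
2009-08-03 to 2009-12-31: 151 days, exemption €18,000 → (€65,000 − €18,000) × 2.7% × 151/365 = €524.9836
Total = €806.9671

€806.97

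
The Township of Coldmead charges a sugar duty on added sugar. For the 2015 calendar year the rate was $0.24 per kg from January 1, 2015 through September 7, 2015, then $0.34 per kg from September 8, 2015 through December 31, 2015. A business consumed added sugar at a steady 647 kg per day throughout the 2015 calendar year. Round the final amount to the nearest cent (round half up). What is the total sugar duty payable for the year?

$64,117.70

January 1 – September 7, 2015: 250 days × 647 kg/day = 161,750 kg at $0.24/kg → $38,820.00
September 8 – December 31, 2015: 115 days × 647 kg/day = 74,405 kg at $0.34/kg → $25,297.70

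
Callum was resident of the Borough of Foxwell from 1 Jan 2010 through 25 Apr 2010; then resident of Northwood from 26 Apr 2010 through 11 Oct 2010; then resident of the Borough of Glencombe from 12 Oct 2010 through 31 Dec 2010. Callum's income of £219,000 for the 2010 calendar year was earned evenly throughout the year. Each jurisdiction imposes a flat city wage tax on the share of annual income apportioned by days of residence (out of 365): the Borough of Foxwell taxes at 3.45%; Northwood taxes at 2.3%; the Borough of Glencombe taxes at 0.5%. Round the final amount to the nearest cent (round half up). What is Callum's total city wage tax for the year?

The Borough of Foxwell, 1 Jan – 25 Apr 2010: 115 days → £219,000 × 3.45% × 115/365 = £2,380.5000
Northwood, 26 Apr – 11 Oct 2010: 169 days → £219,000 × 2.3% × 169/365 = £2,332.2000
The Borough of Glencombe, 12 Oct – 31 Dec 2010: 81 days → £219,000 × 0.5% × 81/365 = £243.0000
Total = £4,955.7000

£4,955.70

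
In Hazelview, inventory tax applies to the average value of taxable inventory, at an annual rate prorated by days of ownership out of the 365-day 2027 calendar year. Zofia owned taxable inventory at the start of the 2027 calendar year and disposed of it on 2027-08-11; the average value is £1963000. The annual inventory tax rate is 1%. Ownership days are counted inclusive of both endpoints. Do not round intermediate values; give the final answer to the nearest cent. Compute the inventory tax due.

Days held (2027-01-01 to 2027-08-11): 223 out of 365
Tax = £1963000 × 1% × 223/365 = £11993.1233

£11993.12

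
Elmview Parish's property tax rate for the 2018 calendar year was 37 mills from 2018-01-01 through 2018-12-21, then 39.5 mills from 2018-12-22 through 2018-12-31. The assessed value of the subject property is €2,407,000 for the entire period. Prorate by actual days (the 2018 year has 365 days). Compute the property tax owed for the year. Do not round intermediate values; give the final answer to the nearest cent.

€89,223.86

2018-01-01 to 2018-12-21: 355 days at 37 mills → €2,407,000 × 3.7% × 355/365 = €86,619.0274
2018-12-22 to 2018-12-31: 10 days at 39.5 mills → €2,407,000 × 3.95% × 10/365 = €2,604.8356
Total = €89,223.8630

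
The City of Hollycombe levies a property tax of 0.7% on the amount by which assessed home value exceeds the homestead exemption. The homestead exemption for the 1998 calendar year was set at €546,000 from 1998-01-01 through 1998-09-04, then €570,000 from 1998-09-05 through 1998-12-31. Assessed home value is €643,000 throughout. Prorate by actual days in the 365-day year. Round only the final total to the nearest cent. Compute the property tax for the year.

€624.69

1998-01-01 to 1998-09-04: 247 days, exemption €546,000 → (€643,000 − €546,000) × 0.7% × 247/365 = €459.4877
1998-09-05 to 1998-12-31: 118 days, exemption €570,000 → (€643,000 − €570,000) × 0.7% × 118/365 = €165.2000
Total = €624.6877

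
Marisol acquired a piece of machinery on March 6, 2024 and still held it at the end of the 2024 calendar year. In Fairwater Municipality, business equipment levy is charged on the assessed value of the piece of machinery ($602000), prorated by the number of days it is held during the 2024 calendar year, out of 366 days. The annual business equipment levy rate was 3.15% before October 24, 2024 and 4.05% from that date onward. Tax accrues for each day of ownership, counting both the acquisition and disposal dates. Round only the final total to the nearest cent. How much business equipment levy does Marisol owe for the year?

March 6 – October 23, 2024: 232 days at 3.15% → $602000 × 3.15% × 232/366 = $12020.2623
October 24 – December 31, 2024: 69 days at 4.05% → $602000 × 4.05% × 69/366 = $4596.4180
Total = $16616.6803

$16616.68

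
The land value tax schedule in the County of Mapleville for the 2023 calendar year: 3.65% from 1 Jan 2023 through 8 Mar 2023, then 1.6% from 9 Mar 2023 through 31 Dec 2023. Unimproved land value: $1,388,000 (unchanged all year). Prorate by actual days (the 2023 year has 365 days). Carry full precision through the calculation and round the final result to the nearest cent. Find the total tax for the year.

1 Jan – 8 Mar 2023: 67 days at 3.65% → $1,388,000 × 3.65% × 67/365 = $9,299.6000
9 Mar – 31 Dec 2023: 298 days at 1.6% → $1,388,000 × 1.6% × 298/365 = $18,131.4630
Total = $27,431.0630

$27,431.06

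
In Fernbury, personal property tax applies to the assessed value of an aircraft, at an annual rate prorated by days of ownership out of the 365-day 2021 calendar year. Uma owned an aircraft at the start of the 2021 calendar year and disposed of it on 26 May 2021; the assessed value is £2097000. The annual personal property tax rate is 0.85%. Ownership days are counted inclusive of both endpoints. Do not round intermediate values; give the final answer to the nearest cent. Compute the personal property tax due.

£7129.80

Days held (1 Jan – 26 May 2021): 146 out of 365
Tax = £2097000 × 0.85% × 146/365 = £7129.8000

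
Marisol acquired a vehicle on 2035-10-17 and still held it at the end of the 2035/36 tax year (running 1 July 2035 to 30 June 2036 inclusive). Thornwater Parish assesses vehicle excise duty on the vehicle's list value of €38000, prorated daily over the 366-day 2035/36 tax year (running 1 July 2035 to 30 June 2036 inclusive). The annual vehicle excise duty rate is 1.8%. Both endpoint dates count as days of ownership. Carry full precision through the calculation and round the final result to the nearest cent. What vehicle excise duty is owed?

€482.16

Days held (2035-10-17 to 2036-06-30): 258 out of 366
Tax = €38000 × 1.8% × 258/366 = €482.1639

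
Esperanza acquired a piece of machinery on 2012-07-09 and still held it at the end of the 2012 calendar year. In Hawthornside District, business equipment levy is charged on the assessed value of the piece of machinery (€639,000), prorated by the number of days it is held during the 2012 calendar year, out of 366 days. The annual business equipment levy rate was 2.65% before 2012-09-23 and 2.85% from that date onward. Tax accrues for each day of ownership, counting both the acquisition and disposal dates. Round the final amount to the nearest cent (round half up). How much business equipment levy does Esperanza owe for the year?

€8,492.07

2012-07-09 to 2012-09-22: 76 days at 2.65% → €639,000 × 2.65% × 76/366 = €3,516.2459
2012-09-23 to 2012-12-31: 100 days at 2.85% → €639,000 × 2.85% × 100/366 = €4,975.8197
Total = €8,492.0656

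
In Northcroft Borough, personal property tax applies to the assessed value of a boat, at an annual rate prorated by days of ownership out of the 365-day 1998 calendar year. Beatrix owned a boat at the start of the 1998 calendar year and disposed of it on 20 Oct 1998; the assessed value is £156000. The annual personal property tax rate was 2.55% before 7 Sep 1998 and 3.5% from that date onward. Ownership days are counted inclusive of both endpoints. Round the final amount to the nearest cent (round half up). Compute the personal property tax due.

£3371.95

1 Jan – 6 Sep 1998: 249 days at 2.55% → £156000 × 2.55% × 249/365 = £2713.7589
7 Sep – 20 Oct 1998: 44 days at 3.5% → £156000 × 3.5% × 44/365 = £658.1918
Total = £3371.9507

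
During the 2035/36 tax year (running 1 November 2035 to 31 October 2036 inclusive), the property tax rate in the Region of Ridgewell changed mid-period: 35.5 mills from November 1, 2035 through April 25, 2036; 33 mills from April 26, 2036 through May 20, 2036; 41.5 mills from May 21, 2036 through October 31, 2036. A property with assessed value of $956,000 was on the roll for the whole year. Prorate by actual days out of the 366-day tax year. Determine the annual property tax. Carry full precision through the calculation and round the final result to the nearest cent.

$36,344.98

November 1, 2035 – April 25, 2036: 177 days at 35.5 mills → $956,000 × 3.55% × 177/366 = $16,412.6393
April 26 – May 20, 2036: 25 days at 33 mills → $956,000 × 3.3% × 25/366 = $2,154.9180
May 21 – October 31, 2036: 164 days at 41.5 mills → $956,000 × 4.15% × 164/366 = $17,777.4208
Total = $36,344.9781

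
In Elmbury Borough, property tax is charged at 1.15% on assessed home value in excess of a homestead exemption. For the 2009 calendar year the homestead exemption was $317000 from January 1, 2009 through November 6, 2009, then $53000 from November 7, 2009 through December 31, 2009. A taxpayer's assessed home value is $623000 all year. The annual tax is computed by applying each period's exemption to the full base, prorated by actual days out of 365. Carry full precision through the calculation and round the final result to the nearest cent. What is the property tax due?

$3976.48

January 1 – November 6, 2009: 310 days, exemption $317000 → ($623000 − $317000) × 1.15% × 310/365 = $2988.7397
November 7 – December 31, 2009: 55 days, exemption $53000 → ($623000 − $53000) × 1.15% × 55/365 = $987.7397
Total = $3976.4795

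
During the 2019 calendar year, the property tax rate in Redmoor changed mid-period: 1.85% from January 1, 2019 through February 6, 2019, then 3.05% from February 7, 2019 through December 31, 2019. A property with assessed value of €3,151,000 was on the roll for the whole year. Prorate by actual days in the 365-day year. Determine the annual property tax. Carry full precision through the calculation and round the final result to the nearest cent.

€92,272.50

January 1 – February 6, 2019: 37 days at 1.85% → €3,151,000 × 1.85% × 37/365 = €5,909.2041
February 7 – December 31, 2019: 328 days at 3.05% → €3,151,000 × 3.05% × 328/365 = €86,363.2986
Total = €92,272.5027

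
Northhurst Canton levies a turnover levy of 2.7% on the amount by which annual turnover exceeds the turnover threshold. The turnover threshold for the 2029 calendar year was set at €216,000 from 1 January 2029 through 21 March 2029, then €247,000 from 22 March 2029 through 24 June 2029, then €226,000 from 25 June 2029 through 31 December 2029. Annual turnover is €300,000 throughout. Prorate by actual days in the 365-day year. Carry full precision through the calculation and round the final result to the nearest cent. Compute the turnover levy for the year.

1 January – 21 March 2029: 80 days, exemption €216,000 → (€300,000 − €216,000) × 2.7% × 80/365 = €497.0959
22 March – 24 June 2029: 95 days, exemption €247,000 → (€300,000 − €247,000) × 2.7% × 95/365 = €372.4521
25 June – 31 December 2029: 190 days, exemption €226,000 → (€300,000 − €226,000) × 2.7% × 190/365 = €1,040.0548
Total = €1,909.6027

€1,909.60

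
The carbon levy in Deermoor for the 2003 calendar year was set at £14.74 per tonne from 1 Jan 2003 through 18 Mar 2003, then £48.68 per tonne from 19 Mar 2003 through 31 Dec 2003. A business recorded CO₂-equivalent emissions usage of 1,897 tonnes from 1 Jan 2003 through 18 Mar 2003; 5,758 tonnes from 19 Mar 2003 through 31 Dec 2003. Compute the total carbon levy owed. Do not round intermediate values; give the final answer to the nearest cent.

£308261.22

1 Jan – 18 Mar 2003: 1,897 tonnes at £14.74/tonne → £27961.78
19 Mar – 31 Dec 2003: 5,758 tonnes at £48.68/tonne → £280299.44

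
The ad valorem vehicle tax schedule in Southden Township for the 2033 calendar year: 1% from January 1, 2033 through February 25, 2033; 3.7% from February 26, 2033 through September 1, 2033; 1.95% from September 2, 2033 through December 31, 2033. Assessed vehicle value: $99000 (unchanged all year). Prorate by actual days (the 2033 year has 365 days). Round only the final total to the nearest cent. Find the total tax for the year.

January 1 – February 25, 2033: 56 days at 1% → $99000 × 1% × 56/365 = $151.8904
February 26 – September 1, 2033: 188 days at 3.7% → $99000 × 3.7% × 188/365 = $1886.6959
September 2 – December 31, 2033: 121 days at 1.95% → $99000 × 1.95% × 121/365 = $639.9740
Total = $2678.5603

$2678.56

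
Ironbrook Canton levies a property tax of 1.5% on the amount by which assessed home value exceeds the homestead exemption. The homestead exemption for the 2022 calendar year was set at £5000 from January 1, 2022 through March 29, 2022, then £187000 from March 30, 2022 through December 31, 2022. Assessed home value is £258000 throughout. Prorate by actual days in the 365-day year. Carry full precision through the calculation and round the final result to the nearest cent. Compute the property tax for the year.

£1723.19

January 1 – March 29, 2022: 88 days, exemption £5000 → (£258000 − £5000) × 1.5% × 88/365 = £914.9589
March 30 – December 31, 2022: 277 days, exemption £187000 → (£258000 − £187000) × 1.5% × 277/365 = £808.2329
Total = £1723.1918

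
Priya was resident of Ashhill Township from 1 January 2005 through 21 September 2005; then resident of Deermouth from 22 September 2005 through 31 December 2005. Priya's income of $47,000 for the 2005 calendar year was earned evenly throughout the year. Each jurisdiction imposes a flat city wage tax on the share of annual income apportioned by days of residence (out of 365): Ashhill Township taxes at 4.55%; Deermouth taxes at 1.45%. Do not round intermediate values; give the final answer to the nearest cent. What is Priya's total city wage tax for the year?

Ashhill Township, 1 January – 21 September 2005: 264 days → $47,000 × 4.55% × 264/365 = $1,546.7507
Deermouth, 22 September – 31 December 2005: 101 days → $47,000 × 1.45% × 101/365 = $188.5795
Total = $1,735.3301

$1,735.33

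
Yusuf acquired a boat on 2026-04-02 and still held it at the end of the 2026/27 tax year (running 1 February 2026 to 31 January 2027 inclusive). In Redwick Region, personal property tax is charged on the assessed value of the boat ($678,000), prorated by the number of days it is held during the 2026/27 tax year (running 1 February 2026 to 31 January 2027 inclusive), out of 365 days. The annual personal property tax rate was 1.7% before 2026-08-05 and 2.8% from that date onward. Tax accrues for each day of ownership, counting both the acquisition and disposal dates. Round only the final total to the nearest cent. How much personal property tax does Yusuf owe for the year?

$13,309.23

2026-04-02 to 2026-08-04: 125 days at 1.7% → $678,000 × 1.7% × 125/365 = $3,947.2603
2026-08-05 to 2027-01-31: 180 days at 2.8% → $678,000 × 2.8% × 180/365 = $9,361.9726
Total = $13,309.2329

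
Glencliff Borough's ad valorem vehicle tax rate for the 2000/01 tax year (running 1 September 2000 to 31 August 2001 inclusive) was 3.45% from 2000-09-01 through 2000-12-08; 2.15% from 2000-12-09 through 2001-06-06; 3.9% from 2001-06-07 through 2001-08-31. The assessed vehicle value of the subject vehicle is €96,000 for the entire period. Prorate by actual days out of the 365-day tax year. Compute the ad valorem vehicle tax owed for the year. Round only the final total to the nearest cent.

€2,798.33

2000-09-01 to 2000-12-08: 99 days at 3.45% → €96,000 × 3.45% × 99/365 = €898.3233
2000-12-09 to 2001-06-06: 180 days at 2.15% → €96,000 × 2.15% × 180/365 = €1,017.8630
2001-06-07 to 2001-08-31: 86 days at 3.9% → €96,000 × 3.9% × 86/365 = €882.1479
Total = €2,798.3342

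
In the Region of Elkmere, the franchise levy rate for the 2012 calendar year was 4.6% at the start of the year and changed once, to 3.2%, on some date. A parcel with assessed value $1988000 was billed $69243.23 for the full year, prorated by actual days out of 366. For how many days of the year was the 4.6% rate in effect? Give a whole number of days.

Let d = days at the first rate; then 366 − d days at the second rate.
$1988000 × [4.6%·d + 3.2%·(366−d)] / 366 = $69243.23
Solving gives d = 74, so the new rate took effect on March 15, 2012.

74 days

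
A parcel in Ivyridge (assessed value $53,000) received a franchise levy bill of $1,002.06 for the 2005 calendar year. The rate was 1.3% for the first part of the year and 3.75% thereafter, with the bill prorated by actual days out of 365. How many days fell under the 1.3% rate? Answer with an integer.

277 days

Let d = days at the first rate; then 365 − d days at the second rate.
$53,000 × [1.3%·d + 3.75%·(365−d)] / 365 = $1,002.06
Solving gives d = 277, so the new rate took effect on October 5, 2005.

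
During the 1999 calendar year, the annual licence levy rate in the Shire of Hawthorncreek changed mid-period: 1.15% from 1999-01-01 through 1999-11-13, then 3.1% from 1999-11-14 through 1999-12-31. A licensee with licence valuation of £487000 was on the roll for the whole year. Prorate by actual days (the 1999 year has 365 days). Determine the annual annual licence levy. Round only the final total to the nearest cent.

1999-01-01 to 1999-11-13: 317 days at 1.15% → £487000 × 1.15% × 317/365 = £4863.9959
1999-11-14 to 1999-12-31: 48 days at 3.1% → £487000 × 3.1% × 48/365 = £1985.3589
Total = £6849.3548

£6849.35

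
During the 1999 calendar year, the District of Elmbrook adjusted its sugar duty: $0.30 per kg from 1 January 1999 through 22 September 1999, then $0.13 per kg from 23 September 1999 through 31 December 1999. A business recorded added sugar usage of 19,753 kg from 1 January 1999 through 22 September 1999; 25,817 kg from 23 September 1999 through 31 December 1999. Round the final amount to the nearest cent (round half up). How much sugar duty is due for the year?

1 January – 22 September 1999: 19,753 kg at $0.30/kg → $5925.90
23 September – 31 December 1999: 25,817 kg at $0.13/kg → $3356.21

$9282.11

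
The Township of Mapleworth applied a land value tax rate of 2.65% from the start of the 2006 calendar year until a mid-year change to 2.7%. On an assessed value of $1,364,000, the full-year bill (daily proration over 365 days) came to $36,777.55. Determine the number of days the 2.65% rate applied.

Let d = days at the first rate; then 365 − d days at the second rate.
$1,364,000 × [2.65%·d + 2.7%·(365−d)] / 365 = $36,777.55
Solving gives d = 27, so the new rate took effect on 28 January 2006.

27 days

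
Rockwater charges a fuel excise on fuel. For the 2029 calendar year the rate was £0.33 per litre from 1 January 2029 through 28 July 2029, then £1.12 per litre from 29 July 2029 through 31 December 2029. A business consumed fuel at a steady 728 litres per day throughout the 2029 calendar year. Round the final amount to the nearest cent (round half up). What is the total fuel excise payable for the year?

1 January – 28 July 2029: 209 days × 728 litres/day = 152,152 litres at £0.33/litre → £50,210.16
29 July – 31 December 2029: 156 days × 728 litres/day = 113,568 litres at £1.12/litre → £127,196.16

£177,406.32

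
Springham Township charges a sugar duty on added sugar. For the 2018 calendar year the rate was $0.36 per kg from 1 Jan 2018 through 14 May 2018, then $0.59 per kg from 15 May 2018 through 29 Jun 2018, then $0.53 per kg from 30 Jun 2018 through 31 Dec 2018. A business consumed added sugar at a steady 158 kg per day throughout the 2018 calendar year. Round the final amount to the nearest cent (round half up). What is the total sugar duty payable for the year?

1 Jan – 14 May 2018: 134 days × 158 kg/day = 21,172 kg at $0.36/kg → $7,621.92
15 May – 29 Jun 2018: 46 days × 158 kg/day = 7,268 kg at $0.59/kg → $4,288.12
30 Jun – 31 Dec 2018: 185 days × 158 kg/day = 29,230 kg at $0.53/kg → $15,491.90

$27,401.94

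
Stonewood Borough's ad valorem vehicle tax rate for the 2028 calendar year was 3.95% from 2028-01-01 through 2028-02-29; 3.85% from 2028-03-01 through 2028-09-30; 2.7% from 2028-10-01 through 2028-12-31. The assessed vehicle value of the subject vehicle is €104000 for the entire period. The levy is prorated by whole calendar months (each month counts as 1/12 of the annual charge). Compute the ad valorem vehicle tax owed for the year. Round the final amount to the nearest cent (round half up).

€3722.33

2028-01-01 to 2028-02-29: 2 months at 3.95% → €104000 × 3.95% × 2/12 = €684.6667
2028-03-01 to 2028-09-30: 7 months at 3.85% → €104000 × 3.85% × 7/12 = €2335.6667
2028-10-01 to 2028-12-31: 3 months at 2.7% → €104000 × 2.7% × 3/12 = €702.0000
Total = €3722.3333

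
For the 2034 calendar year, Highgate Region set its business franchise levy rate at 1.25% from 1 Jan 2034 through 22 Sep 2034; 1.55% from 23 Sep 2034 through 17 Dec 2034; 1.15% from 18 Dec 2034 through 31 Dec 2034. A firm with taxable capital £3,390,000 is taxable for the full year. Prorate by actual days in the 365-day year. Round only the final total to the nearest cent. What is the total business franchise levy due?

£44,641.19

1 Jan – 22 Sep 2034: 265 days at 1.25% → £3,390,000 × 1.25% × 265/365 = £30,765.4110
23 Sep – 17 Dec 2034: 86 days at 1.55% → £3,390,000 × 1.55% × 86/365 = £12,380.4658
18 Dec – 31 Dec 2034: 14 days at 1.15% → £3,390,000 × 1.15% × 14/365 = £1,495.3151
Total = £44,641.1918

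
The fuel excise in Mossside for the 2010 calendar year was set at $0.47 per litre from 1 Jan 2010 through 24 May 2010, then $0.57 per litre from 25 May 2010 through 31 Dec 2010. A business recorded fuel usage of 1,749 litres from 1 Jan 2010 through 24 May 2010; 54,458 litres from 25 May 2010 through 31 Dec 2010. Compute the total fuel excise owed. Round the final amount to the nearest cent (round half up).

$31,863.09

1 Jan – 24 May 2010: 1,749 litres at $0.47/litre → $822.03
25 May – 31 Dec 2010: 54,458 litres at $0.57/litre → $31,041.06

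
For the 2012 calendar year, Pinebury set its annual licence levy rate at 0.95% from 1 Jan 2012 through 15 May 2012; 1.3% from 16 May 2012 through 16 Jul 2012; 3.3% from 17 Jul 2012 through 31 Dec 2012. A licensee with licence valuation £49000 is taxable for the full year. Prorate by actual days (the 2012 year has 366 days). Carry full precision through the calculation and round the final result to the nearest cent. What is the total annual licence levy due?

1 Jan – 15 May 2012: 136 days at 0.95% → £49000 × 0.95% × 136/366 = £172.9727
16 May – 16 Jul 2012: 62 days at 1.3% → £49000 × 1.3% × 62/366 = £107.9071
17 Jul – 31 Dec 2012: 168 days at 3.3% → £49000 × 3.3% × 168/366 = £742.2295
Total = £1023.1093

£1023.11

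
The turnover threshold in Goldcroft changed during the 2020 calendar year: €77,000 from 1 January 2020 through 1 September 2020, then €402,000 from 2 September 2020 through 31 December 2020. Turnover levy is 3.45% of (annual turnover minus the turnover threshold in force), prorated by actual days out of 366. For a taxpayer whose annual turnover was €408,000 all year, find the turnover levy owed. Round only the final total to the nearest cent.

€7,712.64

1 January – 1 September 2020: 245 days, exemption €77,000 → (€408,000 − €77,000) × 3.45% × 245/366 = €7,644.2008
2 September – 31 December 2020: 121 days, exemption €402,000 → (€408,000 − €402,000) × 3.45% × 121/366 = €68.4344
Total = €7,712.6352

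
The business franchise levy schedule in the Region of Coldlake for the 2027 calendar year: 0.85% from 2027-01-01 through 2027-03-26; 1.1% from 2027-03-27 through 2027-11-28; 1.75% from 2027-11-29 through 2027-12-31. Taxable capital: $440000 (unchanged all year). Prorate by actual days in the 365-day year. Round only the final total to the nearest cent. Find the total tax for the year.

2027-01-01 to 2027-03-26: 85 days at 0.85% → $440000 × 0.85% × 85/365 = $870.9589
2027-03-27 to 2027-11-28: 247 days at 1.1% → $440000 × 1.1% × 247/365 = $3275.2877
2027-11-29 to 2027-12-31: 33 days at 1.75% → $440000 × 1.75% × 33/365 = $696.1644
Total = $4842.4110

$4842.41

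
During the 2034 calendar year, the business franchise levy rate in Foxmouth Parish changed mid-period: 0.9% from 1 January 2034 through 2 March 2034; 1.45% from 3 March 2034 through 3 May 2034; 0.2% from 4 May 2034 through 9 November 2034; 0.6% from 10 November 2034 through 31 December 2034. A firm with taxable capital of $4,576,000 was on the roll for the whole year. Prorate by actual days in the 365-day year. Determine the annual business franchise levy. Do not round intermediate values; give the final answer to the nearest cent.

1 January – 2 March 2034: 61 days at 0.9% → $4,576,000 × 0.9% × 61/365 = $6,882.8055
3 March – 3 May 2034: 62 days at 1.45% → $4,576,000 × 1.45% × 62/365 = $11,270.7507
4 May – 9 November 2034: 190 days at 0.2% → $4,576,000 × 0.2% × 190/365 = $4,764.0548
10 November – 31 December 2034: 52 days at 0.6% → $4,576,000 × 0.6% × 52/365 = $3,911.5397
Total = $26,829.1507

$26,829.15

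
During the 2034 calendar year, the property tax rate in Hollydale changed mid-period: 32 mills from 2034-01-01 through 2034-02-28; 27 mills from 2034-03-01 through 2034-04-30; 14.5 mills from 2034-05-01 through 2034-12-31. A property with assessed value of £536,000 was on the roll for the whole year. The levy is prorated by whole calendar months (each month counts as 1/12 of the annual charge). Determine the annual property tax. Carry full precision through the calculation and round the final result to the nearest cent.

2034-01-01 to 2034-02-28: 2 months at 32 mills → £536,000 × 3.2% × 2/12 = £2,858.6667
2034-03-01 to 2034-04-30: 2 months at 27 mills → £536,000 × 2.7% × 2/12 = £2,412.0000
2034-05-01 to 2034-12-31: 8 months at 14.5 mills → £536,000 × 1.45% × 8/12 = £5,181.3333
Total = £10,452.0000

£10,452.00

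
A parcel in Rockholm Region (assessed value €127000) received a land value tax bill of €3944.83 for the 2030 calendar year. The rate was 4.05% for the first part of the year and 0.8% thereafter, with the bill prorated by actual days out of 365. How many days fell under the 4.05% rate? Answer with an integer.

Let d = days at the first rate; then 365 − d days at the second rate.
€127000 × [4.05%·d + 0.8%·(365−d)] / 365 = €3944.83
Solving gives d = 259, so the new rate took effect on 17 September 2030.

259 days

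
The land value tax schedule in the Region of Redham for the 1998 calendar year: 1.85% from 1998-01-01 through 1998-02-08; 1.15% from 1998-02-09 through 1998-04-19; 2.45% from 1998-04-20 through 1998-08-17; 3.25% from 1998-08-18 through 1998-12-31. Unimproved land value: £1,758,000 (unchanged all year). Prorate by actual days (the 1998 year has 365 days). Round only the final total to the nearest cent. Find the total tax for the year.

1998-01-01 to 1998-02-08: 39 days at 1.85% → £1,758,000 × 1.85% × 39/365 = £3,475.0603
1998-02-09 to 1998-04-19: 70 days at 1.15% → £1,758,000 × 1.15% × 70/365 = £3,877.2329
1998-04-20 to 1998-08-17: 120 days at 2.45% → £1,758,000 × 2.45% × 120/365 = £14,160.3288
1998-08-18 to 1998-12-31: 136 days at 3.25% → £1,758,000 × 3.25% × 136/365 = £21,288.6575
Total = £42,801.2795

£42,801.28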